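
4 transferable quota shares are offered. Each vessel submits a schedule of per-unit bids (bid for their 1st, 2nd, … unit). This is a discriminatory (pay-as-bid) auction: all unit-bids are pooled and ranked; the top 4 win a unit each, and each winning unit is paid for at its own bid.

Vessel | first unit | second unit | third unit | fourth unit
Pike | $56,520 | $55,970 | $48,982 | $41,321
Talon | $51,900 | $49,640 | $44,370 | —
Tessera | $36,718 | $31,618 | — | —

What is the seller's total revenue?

Total revenue: $214,030

Pooled unit-bids ranked (top 4): 56,520 (Pike-1), 55,970 (Pike-2), 51,900 (Talon-1), 49,640 (Talon-2)
Next rejected bid: $48,982 (not a price — pay-as-bid).
Each winning unit pays its own bid.
Revenue = 56,520 + 55,970 + 51,900 + 49,640 = $214,030.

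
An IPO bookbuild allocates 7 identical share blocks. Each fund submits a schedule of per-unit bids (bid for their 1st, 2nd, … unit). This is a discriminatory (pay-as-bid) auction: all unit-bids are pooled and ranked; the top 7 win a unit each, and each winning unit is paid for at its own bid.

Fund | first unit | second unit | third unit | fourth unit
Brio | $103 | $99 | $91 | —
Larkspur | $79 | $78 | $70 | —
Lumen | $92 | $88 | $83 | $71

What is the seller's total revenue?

Pooled unit-bids ranked (top 7): 103 (Brio-1), 99 (Brio-2), 92 (Lumen-1), 91 (Brio-3), 88 (Lumen-2), 83 (Lumen-3), 79 (Larkspur-1)
Next rejected bid: $78 (not a price — pay-as-bid).
Each winning unit pays its own bid.
Revenue = 103 + 99 + 92 + 91 + 88 + 83 + 79 = $635.

Total revenue: $635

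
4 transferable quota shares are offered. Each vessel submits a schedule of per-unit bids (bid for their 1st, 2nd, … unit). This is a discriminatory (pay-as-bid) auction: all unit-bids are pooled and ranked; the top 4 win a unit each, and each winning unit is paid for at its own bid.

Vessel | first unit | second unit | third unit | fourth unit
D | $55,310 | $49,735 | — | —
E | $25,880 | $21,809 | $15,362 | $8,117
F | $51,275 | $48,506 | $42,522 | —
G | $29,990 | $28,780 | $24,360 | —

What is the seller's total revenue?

All unit-bids, highest first — top 4: 55,310 (D-1), 51,275 (F-1), 49,735 (D-2), 48,506 (F-2)
Next rejected bid: $42,522 (not a price — pay-as-bid).
Each winning unit pays its own bid.
Revenue = 55,310 + 51,275 + 49,735 + 48,506 = $204,826.

Total revenue: $204,826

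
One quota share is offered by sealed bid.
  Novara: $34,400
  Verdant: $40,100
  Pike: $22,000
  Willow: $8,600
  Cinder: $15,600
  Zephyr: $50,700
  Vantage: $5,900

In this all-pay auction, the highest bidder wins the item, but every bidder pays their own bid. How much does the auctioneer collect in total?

Rule: the highest bidder wins the item, but every bidder pays their own bid.
Bids ranked: 50,700 (Zephyr) > 40,100 (Verdant) > 34,400 (Novara) > 22,000 (Pike) > 15,600 (Cinder) > 8,600 (Willow) > …
Zephyr wins with the top bid; all bids are sunk regardless.
Every bidder forfeits their bid regardless of winning.
Revenue = 34,400 + 40,100 + 22,000 + 8,600 + 15,600 + 50,700 + 5,900 = $177,300.

Total revenue: $177,300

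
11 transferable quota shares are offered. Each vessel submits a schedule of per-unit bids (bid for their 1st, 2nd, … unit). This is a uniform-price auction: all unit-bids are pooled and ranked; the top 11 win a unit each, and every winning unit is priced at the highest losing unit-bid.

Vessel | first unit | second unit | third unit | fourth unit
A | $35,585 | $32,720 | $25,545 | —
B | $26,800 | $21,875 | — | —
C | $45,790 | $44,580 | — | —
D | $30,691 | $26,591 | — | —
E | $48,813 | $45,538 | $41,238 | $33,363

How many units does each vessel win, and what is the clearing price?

A 2, B 1, C 2, D 2, E 4; clearing price $25,545

All unit-bids, highest first — top 11: 48,813 (E-1), 45,790 (C-1), 45,538 (E-2), 44,580 (C-2), 41,238 (E-3), 35,585 (A-1), 33,363 (E-4), 32,720 (A-2), 30,691 (D-1), 26,800 (B-1), 26,591 (D-2)
The (k+1)-th unit-bid is $25,545.
Allocation: A 2, B 1, C 2, D 2, E 4.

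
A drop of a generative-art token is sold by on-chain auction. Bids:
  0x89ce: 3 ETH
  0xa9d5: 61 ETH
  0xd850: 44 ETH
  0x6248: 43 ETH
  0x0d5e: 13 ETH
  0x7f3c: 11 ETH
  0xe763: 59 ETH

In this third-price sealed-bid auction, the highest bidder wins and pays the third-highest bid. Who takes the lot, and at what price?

Third-price sealed-bid auction: the highest bidder wins and pays the third-highest bid.
Bids ranked: 61 (0xa9d5) > 59 (0xe763) > 44 (0xd850) > 43 (0x6248) > 13 (0x0d5e) > 11 (0x7f3c) > …
0xa9d5 wins; payment is bid #3 in the ranking = 44 ETH.

0xa9d5 pays 44 ETH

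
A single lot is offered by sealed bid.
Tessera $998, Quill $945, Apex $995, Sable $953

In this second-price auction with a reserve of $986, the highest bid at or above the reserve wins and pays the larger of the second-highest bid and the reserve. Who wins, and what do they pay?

Sorting bids: 998 (Tessera) > 995 (Apex) > 953 (Sable) > 945 (Quill)
Tessera has the top bid at or above the reserve ($998).
Second-highest bid $995 exceeds the reserve $986 → payment $995.

Tessera pays $995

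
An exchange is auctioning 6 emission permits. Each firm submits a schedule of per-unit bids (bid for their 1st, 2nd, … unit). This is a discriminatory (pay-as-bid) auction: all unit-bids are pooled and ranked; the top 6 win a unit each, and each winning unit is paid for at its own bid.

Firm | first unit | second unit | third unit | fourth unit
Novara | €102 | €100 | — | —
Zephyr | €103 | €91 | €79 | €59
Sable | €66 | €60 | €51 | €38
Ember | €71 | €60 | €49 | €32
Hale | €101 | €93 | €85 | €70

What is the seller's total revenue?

Merging the schedules and taking the best 6: 103 (Zephyr-1), 102 (Novara-1), 101 (Hale-1), 100 (Novara-2), 93 (Hale-2), 91 (Zephyr-2)
Next rejected bid: €85 (not a price — pay-as-bid).
Each winning unit pays its own bid.
Revenue = 103 + 102 + 101 + 100 + 93 + 91 = €590.

Total revenue: €590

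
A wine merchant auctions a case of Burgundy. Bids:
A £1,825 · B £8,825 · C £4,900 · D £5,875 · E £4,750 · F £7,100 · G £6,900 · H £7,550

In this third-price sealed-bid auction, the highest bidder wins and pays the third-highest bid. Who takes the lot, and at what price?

Sorting bids: 8,825 (B) > 7,550 (H) > 7,100 (F) > 6,900 (G) > 5,875 (D) > 4,900 (C) > …
B is highest; pays the third-highest bid, £7,100.

B pays £7,100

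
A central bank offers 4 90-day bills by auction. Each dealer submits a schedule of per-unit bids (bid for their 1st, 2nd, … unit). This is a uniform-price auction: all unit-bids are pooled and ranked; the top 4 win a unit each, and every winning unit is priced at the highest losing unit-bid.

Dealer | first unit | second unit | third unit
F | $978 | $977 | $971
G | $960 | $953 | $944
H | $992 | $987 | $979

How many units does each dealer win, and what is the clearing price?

Pooled unit-bids ranked (top 4): 992 (H-1), 987 (H-2), 979 (H-3), 978 (F-1)
Highest rejected unit-bid = $977.
Allocation: F 1, H 3.

F 1, H 3; clearing price $977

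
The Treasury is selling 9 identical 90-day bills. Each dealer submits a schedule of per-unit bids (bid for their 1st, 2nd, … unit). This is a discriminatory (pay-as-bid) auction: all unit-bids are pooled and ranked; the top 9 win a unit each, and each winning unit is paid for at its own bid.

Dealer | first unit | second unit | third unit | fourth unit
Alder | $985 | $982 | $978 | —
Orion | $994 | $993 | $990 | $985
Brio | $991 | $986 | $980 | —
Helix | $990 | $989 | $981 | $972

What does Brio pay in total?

All unit-bids, highest first — top 9: 994 (Orion-1), 993 (Orion-2), 991 (Brio-1), 990 (Orion-3), 990 (Helix-1), 989 (Helix-2), 986 (Brio-2), 985 (Alder-1), 985 (Orion-4)
Next rejected bid: $982 (not a price — pay-as-bid).
Brio's winning unit-bids: 991 + 986 = $1,977.

Brio pays $1,977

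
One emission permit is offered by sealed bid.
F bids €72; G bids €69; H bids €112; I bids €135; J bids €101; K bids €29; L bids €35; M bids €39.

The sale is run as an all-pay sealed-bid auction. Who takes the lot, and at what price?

All-pay sealed-bid auction: the highest bidder wins the item, but every bidder pays their own bid.
Bids in order: 135 (I) > 112 (H) > 101 (J) > 72 (F) > 69 (G) > 39 (M) > …
I is highest and takes the item; every bidder forfeits their bid.

I pays €135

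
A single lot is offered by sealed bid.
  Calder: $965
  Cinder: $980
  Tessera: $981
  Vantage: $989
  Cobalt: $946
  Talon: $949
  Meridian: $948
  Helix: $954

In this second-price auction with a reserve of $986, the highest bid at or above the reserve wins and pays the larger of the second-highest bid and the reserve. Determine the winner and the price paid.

Second-price auction with a reserve of $986: the highest bid at or above the reserve wins and pays the larger of the second-highest bid and the reserve.
Bids in order: 989 (Vantage) > 981 (Tessera) > 980 (Cinder) > 965 (Calder) > 954 (Helix) > 949 (Talon) > …
Highest eligible bid: Vantage at $989.
Second-highest bid $981 is below the reserve $986, so the reserve binds → payment $986.

Vantage pays $986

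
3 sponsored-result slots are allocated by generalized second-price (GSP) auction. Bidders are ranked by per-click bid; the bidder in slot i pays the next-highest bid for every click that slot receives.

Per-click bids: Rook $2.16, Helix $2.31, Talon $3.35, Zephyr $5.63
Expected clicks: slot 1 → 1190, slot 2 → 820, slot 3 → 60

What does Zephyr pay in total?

Ranked by bid: $5.63 (Zephyr) > $3.35 (Talon) > $2.31 (Helix) > $2.16 (Rook)
Zephyr holds slot 1 → pays next bid $3.35 × 1190 clicks = $3986.50.

Zephyr pays $3986.50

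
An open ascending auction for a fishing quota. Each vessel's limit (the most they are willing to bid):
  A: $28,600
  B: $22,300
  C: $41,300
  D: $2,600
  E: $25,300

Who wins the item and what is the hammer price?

C wins at $28,600

Limits in order: 41,300 (C) > 28,600 (A) > 25,300 (E) > 22,300 (B) > 2,600 (D)
Bidding ends when A exits at $28,600; C takes it.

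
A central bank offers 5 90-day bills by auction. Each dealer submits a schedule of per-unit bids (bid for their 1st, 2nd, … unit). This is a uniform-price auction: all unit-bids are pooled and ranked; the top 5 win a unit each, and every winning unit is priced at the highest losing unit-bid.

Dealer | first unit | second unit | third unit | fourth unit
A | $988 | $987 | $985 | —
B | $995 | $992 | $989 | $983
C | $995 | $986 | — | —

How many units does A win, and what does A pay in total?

Pooled unit-bids ranked (top 5): 995 (B-1), 995 (C-1), 992 (B-2), 989 (B-3), 988 (A-1)
The (k+1)-th unit-bid is $987.
A wins 1 unit(s) at $987 each.

A: 1 unit, pays $987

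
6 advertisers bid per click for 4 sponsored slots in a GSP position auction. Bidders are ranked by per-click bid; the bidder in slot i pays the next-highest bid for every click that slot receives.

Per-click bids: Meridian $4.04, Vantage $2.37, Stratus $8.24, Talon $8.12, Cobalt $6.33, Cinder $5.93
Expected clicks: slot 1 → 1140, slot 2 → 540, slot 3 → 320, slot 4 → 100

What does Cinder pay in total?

Ranked by bid: $8.24 (Stratus) > $8.12 (Talon) > $6.33 (Cobalt) > $5.93 (Cinder) > $4.04 (Meridian) > …
Cinder holds slot 4 → pays next bid $4.04 × 100 clicks = $404.00.

Cinder pays $404.00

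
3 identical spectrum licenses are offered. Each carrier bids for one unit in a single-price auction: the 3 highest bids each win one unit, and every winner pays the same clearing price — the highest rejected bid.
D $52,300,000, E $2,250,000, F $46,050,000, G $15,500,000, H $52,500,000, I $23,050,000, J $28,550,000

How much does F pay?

Ordering the bids: 52,500,000 (H), 52,300,000 (D), 46,050,000 (F), 28,550,000 (J), 23,050,000 (I), …
Winners (3 units): H, D, F.
Highest unsuccessful bid: $28,550,000 → clearing price.
F wins → pays $28,550,000.

F pays $28,550,000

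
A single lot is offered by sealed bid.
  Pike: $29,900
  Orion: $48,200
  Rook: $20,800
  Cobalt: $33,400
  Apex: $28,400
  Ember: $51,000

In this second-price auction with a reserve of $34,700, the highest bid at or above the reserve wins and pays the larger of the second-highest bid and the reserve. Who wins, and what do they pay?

Second-price auction with a reserve of $34,700: the highest bid at or above the reserve wins and pays the larger of the second-highest bid and the reserve.
Bids ranked: 51,000 (Ember) > 48,200 (Orion) > 33,400 (Cobalt) > 29,900 (Pike) > 28,400 (Apex) > 20,800 (Rook)
Ember has the top bid at or above the reserve ($51,000).
Second-highest bid $48,200 exceeds the reserve $34,700 → payment $48,200.

Ember pays $48,200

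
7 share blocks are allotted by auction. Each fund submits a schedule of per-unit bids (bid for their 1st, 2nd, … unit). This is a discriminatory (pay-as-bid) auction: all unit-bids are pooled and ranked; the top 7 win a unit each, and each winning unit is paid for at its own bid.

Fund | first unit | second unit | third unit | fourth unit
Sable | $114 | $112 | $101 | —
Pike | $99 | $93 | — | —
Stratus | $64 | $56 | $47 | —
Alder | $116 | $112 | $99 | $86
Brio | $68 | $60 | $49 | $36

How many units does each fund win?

Alder 3, Pike 1, Sable 3

Merging the schedules and taking the best 7: 116 (Alder-1), 114 (Sable-1), 112 (Sable-2), 112 (Alder-2), 101 (Sable-3), 99 (Pike-1), 99 (Alder-3)
Next rejected bid: $93 (not a price — pay-as-bid).
Allocation: Alder 3, Pike 1, Sable 3.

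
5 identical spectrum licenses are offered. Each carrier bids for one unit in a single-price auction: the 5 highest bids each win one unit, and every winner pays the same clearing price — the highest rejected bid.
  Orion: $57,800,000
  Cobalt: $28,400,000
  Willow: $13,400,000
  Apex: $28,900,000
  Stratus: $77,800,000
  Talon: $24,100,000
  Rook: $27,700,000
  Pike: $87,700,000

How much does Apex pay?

Apex pays $27,700,000

Sorting: 87,700,000 (Pike), 77,800,000 (Stratus), 57,800,000 (Orion), 28,900,000 (Apex), 28,400,000 (Cobalt), 27,700,000 (Rook), 24,100,000 (Talon), …
The 5 highest are Pike, Stratus, Orion, Apex, Cobalt.
Clearing price = highest rejected bid = $27,700,000.
Apex wins → pays $27,700,000.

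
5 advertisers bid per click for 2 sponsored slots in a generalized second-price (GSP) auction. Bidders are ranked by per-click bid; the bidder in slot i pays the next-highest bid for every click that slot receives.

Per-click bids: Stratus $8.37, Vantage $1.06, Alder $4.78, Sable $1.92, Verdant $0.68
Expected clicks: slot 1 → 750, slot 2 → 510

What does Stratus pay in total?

Stratus pays $3585.00

Sorting advertisers: $8.37 (Stratus) > $4.78 (Alder) > $1.92 (Sable) > …
Stratus holds slot 1 → pays next bid $4.78 × 750 clicks = $3585.00.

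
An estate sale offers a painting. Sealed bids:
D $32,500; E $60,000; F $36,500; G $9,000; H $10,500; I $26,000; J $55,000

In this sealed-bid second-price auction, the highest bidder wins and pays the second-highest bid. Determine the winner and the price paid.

E pays $55,000

Sealed-bid second-price auction: the highest bidder wins and pays the second-highest bid.
Bids ranked: 60,000 (E) > 55,000 (J) > 36,500 (F) > 32,500 (D) > 26,000 (I) > 10,500 (H) > …
Second-price: E pays J's bid of $55,000.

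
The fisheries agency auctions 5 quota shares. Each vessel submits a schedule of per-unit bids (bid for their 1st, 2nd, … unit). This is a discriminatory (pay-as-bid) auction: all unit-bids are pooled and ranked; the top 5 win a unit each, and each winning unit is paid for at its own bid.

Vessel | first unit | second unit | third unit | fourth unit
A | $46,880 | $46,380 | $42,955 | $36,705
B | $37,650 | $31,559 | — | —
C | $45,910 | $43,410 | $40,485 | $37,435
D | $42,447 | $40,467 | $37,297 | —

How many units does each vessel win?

Merging the schedules and taking the best 5: 46,880 (A-1), 46,380 (A-2), 45,910 (C-1), 43,410 (C-2), 42,955 (A-3)
Next rejected bid: $42,447 (not a price — pay-as-bid).
Allocation: A 3, C 2.

A 3, C 2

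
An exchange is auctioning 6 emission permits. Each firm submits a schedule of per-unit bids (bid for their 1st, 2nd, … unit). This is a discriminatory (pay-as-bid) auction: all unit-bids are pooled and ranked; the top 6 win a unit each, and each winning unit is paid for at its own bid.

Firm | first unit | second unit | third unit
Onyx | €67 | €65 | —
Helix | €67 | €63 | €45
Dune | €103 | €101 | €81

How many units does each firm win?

Merging the schedules and taking the best 6: 103 (Dune-1), 101 (Dune-2), 81 (Dune-3), 67 (Onyx-1), 67 (Helix-1), 65 (Onyx-2)
Next rejected bid: €63 (not a price — pay-as-bid).
Allocation: Dune 3, Helix 1, Onyx 2.

Dune 3, Helix 1, Onyx 2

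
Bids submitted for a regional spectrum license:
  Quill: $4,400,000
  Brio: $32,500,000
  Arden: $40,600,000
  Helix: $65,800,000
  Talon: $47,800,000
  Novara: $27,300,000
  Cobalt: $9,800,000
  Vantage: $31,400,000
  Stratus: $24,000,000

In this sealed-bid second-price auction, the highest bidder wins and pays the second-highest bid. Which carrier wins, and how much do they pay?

Bids in order: 65,800,000 (Helix) > 47,800,000 (Talon) > 40,600,000 (Arden) > 32,500,000 (Brio) > 31,400,000 (Vantage) > 27,300,000 (Novara) > …
Helix wins with the highest bid; price is set by the runner-up at $47,800,000.

Helix pays $47,800,000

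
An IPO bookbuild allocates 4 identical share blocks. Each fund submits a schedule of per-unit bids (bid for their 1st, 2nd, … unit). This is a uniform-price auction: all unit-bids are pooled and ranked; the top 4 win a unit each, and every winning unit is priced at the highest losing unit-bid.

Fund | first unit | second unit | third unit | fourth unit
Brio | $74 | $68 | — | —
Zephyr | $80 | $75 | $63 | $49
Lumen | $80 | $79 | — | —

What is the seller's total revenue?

Total revenue: $296

Merging the schedules and taking the best 4: 80 (Zephyr-1), 80 (Lumen-1), 79 (Lumen-2), 75 (Zephyr-2)
Highest rejected unit-bid = $74.
Allocation: Lumen 2, Zephyr 2. Every unit priced at $74.
Revenue = 4 × 74 = $296.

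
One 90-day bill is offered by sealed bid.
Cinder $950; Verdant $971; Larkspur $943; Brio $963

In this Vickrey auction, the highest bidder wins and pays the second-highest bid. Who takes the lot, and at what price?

Bids in order: 971 (Verdant) > 963 (Brio) > 950 (Cinder) > 943 (Larkspur)
Second-price: Verdant pays Brio's bid of $963.

Verdant pays $963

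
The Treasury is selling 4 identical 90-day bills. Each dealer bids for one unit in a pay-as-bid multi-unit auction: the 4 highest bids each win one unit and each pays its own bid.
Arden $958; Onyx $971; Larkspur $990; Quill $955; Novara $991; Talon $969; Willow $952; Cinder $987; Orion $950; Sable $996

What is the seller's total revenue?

Total revenue: $3,964

Bids ranked high→low: 996 (Sable), 991 (Novara), 990 (Larkspur), 987 (Cinder), 971 (Onyx), 969 (Talon), …
Top 4: Sable, Novara, Larkspur, Cinder.
Total revenue = 996 + 991 + 990 + 987 = $3,964.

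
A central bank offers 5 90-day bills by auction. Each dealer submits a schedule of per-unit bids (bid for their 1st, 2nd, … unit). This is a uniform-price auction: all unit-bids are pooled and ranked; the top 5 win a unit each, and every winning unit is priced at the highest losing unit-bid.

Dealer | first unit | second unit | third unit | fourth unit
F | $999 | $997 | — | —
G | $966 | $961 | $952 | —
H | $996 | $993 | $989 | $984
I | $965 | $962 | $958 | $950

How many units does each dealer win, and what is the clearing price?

Merging the schedules and taking the best 5: 999 (F-1), 997 (F-2), 996 (H-1), 993 (H-2), 989 (H-3)
First bid not allocated: $984.
Allocation: F 2, H 3.

F 2, H 3; clearing price $984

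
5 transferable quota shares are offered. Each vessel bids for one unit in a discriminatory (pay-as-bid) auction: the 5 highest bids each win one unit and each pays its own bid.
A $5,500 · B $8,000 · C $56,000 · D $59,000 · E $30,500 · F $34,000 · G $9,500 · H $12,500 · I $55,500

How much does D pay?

Bids ranked high→low: 59,000 (D), 56,000 (C), 55,500 (I), 34,000 (F), 30,500 (E), 12,500 (H), 9,500 (G), …
Winners (5 units): D, C, I, F, E.
D wins → own bid $59,000.

D pays $59,000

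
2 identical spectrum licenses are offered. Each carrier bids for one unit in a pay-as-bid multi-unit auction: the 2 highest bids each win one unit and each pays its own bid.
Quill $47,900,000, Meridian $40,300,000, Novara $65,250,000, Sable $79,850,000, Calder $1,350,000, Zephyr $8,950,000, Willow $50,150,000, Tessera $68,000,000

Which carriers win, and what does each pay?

Sable $79,850,000, Tessera $68,000,000

Bids ranked high→low: 79,850,000 (Sable), 68,000,000 (Tessera), 65,250,000 (Novara), 50,150,000 (Willow), …
Top 2: Sable, Tessera.
Each winner pays its own bid: Sable $79,850,000, Tessera $68,000,000.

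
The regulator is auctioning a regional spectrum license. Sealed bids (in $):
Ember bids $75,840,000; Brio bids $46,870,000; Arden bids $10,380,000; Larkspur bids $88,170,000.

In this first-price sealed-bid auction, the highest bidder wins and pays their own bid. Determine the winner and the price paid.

Larkspur pays $88,170,000

Rule: the highest bidder wins and pays their own bid.
Bids in order: 88,170,000 (Larkspur) > 75,840,000 (Ember) > 46,870,000 (Brio) > 10,380,000 (Arden)
Larkspur is highest → pays own bid, $88,170,000.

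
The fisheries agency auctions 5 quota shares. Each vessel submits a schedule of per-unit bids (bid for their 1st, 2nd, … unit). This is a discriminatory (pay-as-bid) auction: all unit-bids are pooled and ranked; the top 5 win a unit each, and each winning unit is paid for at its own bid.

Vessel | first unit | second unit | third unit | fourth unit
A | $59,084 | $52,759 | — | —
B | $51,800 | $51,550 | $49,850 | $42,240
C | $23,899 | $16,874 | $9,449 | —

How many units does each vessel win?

A 2, B 3

Merging the schedules and taking the best 5: 59,084 (A-1), 52,759 (A-2), 51,800 (B-1), 51,550 (B-2), 49,850 (B-3)
Next rejected bid: $42,240 (not a price — pay-as-bid).
Allocation: A 2, B 3.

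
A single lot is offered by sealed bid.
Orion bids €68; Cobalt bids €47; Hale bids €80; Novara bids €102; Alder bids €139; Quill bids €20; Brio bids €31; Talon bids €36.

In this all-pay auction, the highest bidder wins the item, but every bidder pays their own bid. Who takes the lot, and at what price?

Bids in order: 139 (Alder) > 102 (Novara) > 80 (Hale) > 68 (Orion) > 47 (Cobalt) > 36 (Talon) > …
Alder is highest and takes the item; every bidder forfeits their bid.

Alder pays €139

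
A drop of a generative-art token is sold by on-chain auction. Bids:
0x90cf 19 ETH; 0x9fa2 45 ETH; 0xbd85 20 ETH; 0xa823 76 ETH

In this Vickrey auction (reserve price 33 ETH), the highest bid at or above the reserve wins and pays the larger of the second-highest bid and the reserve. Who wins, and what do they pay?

0xa823 pays 45 ETH

Vickrey auction (reserve price 33 ETH): the highest bid at or above the reserve wins and pays the larger of the second-highest bid and the reserve.
Bids ranked: 76 (0xa823) > 45 (0x9fa2) > 20 (0xbd85) > 19 (0x90cf)
0xa823 has the top bid at or above the reserve (76 ETH).
Second-highest bid 45 ETH exceeds the reserve 33 ETH → payment 45 ETH.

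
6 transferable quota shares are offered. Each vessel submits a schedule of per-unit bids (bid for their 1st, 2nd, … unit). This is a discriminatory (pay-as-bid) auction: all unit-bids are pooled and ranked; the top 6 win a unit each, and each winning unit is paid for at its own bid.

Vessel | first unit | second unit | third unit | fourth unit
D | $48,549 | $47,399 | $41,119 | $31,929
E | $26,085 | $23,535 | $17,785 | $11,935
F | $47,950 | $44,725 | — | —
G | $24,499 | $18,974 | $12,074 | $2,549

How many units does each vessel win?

Pooled unit-bids ranked (top 6): 48,549 (D-1), 47,950 (F-1), 47,399 (D-2), 44,725 (F-2), 41,119 (D-3), 31,929 (D-4)
Next rejected bid: $26,085 (not a price — pay-as-bid).
Allocation: D 4, F 2.

D 4, F 2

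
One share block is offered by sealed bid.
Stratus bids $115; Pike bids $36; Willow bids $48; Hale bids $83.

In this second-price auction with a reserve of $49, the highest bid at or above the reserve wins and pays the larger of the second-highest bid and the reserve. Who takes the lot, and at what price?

Stratus pays $83

Rule: the highest bid at or above the reserve wins and pays the larger of the second-highest bid and the reserve.
Bids ranked: 115 (Stratus) > 83 (Hale) > 48 (Willow) > 36 (Pike)
Highest eligible bid: Stratus at $115.
Second-highest bid $83 exceeds the reserve $49 → payment $83.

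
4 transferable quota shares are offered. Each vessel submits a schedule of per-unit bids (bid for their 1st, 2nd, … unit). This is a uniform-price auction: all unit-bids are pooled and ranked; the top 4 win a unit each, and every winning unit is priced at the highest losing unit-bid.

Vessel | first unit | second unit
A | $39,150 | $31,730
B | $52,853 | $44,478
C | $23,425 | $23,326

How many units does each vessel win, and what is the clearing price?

A 2, B 2; clearing price $23,425

Pooled unit-bids ranked (top 4): 52,853 (B-1), 44,478 (B-2), 39,150 (A-1), 31,730 (A-2)
The (k+1)-th unit-bid is $23,425.
Allocation: A 2, B 2.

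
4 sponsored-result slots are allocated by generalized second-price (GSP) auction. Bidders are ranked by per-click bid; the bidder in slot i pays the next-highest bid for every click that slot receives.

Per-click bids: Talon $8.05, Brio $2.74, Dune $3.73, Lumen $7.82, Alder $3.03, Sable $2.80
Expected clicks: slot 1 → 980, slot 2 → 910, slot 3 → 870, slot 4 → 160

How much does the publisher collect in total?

Sorting advertisers: $8.05 (Talon) > $7.82 (Lumen) > $3.73 (Dune) > $3.03 (Alder) > $2.80 (Sable) > …
Slot 1: Talon pays $7.82 × 980 = $7663.60
Slot 2: Lumen pays $3.73 × 910 = $3394.30
Slot 3: Dune pays $3.03 × 870 = $2636.10
Slot 4: Alder pays $2.80 × 160 = $448.00
Total = $14142.00

Total revenue: $14142.00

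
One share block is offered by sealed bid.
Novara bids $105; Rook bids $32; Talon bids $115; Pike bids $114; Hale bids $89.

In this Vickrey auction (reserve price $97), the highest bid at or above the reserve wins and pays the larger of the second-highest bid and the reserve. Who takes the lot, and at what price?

Rule: the highest bid at or above the reserve wins and pays the larger of the second-highest bid and the reserve.
Bids in order: 115 (Talon) > 114 (Pike) > 105 (Novara) > 89 (Hale) > 32 (Rook)
Talon has the top bid at or above the reserve ($115).
max(second-highest $114, reserve $97) = $114; the reserve does not bind.

Talon pays $114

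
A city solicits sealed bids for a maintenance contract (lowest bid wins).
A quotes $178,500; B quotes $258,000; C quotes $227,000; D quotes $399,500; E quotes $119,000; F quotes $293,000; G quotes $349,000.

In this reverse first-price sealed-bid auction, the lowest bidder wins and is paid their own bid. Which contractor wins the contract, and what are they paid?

E is paid $119,000

Rule: the lowest bidder wins and is paid their own bid.
Bids in order: 119,000 (E) < 178,500 (A) < 227,000 (C) < 258,000 (B) < 293,000 (F) < 349,000 (G) < …
E has the lowest bid and is paid exactly that: $119,000.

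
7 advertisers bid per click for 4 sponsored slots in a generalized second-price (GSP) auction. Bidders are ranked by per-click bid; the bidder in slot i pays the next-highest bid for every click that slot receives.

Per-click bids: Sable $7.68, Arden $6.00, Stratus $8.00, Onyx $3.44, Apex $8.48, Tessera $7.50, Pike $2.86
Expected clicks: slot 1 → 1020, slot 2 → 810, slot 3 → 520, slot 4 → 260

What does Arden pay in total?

Per-click bids in order: $8.48 (Apex) > $8.00 (Stratus) > $7.68 (Sable) > $7.50 (Tessera) > $6.00 (Arden) > …
Arden ranks below slot 4 → no slot, pays nothing.

Arden pays $0.00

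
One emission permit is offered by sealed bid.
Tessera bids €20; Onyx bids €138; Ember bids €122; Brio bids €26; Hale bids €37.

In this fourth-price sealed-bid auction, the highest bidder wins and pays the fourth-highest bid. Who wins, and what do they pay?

Onyx pays €26

Bids in order: 138 (Onyx) > 122 (Ember) > 37 (Hale) > 26 (Brio) > 20 (Tessera)
Onyx wins; payment is bid #4 in the ranking = €26.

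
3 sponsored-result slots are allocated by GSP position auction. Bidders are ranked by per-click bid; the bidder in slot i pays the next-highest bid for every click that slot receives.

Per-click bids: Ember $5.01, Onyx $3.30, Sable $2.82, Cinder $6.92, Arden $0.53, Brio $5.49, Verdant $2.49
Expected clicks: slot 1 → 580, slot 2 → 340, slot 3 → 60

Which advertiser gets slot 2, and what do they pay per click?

Brio; $5.01 per click

Sorting advertisers: $6.92 (Cinder) > $5.49 (Brio) > $5.01 (Ember) > $3.30 (Onyx) > …
Slot 2 goes to the second-ranked bidder, Brio, who pays the next bid down: $5.01/click.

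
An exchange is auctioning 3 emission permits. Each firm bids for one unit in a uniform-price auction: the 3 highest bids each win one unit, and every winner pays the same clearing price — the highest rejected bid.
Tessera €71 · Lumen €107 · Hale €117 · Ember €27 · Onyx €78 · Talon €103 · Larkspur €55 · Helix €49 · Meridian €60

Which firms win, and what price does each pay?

Bids ranked high→low: 117 (Hale), 107 (Lumen), 103 (Talon), 78 (Onyx), 71 (Tessera), …
Top 3: Hale, Lumen, Talon.
First losing bid is Onyx's €78, which sets the uniform price.

Hale, Lumen, Talon; each pays €78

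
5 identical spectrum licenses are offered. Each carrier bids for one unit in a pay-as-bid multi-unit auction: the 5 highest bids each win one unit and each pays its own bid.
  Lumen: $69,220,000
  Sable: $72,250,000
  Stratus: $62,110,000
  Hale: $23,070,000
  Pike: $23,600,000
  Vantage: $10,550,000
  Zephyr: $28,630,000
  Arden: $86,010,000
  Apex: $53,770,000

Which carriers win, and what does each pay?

Ordering the bids: 86,010,000 (Arden), 72,250,000 (Sable), 69,220,000 (Lumen), 62,110,000 (Stratus), 53,770,000 (Apex), 28,630,000 (Zephyr), 23,600,000 (Pike), …
Top 5: Arden, Sable, Lumen, Stratus, Apex.
Each winner pays its own bid: Arden $86,010,000, Sable $72,250,000, Lumen $69,220,000, Stratus $62,110,000, Apex $53,770,000.

Arden $86,010,000, Sable $72,250,000, Lumen $69,220,000, Stratus $62,110,000, Apex $53,770,000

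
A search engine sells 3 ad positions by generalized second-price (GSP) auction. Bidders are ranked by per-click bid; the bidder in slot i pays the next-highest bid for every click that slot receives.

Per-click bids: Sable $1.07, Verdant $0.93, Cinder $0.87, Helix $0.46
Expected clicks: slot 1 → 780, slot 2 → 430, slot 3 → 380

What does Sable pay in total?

Sable pays $725.40

Sorting advertisers: $1.07 (Sable) > $0.93 (Verdant) > $0.87 (Cinder) > $0.46 (Helix)
Sable holds slot 1 → pays next bid $0.93 × 780 clicks = $725.40.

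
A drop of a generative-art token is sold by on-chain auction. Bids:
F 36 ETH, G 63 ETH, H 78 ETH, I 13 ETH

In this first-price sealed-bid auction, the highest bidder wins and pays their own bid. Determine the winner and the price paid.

Rule: the highest bidder wins and pays their own bid.
Sorting bids: 78 (H) > 63 (G) > 36 (F) > 13 (I)
H has the highest bid and pays exactly that: 78 ETH.

H pays 78 ETH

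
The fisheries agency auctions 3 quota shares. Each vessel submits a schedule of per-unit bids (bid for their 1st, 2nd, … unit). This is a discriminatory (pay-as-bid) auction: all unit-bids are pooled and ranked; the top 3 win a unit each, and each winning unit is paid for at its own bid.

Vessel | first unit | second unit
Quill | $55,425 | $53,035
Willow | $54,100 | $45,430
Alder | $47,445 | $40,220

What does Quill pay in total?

Quill pays $108,460

All unit-bids, highest first — top 3: 55,425 (Quill-1), 54,100 (Willow-1), 53,035 (Quill-2)
Next rejected bid: $47,445 (not a price — pay-as-bid).
Quill's winning unit-bids: 55,425 + 53,035 = $108,460.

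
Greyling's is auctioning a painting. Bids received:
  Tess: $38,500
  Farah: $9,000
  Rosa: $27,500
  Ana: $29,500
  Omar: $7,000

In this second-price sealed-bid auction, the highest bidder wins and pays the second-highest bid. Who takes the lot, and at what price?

Second-price sealed-bid auction: the highest bidder wins and pays the second-highest bid.
Bids in order: 38,500 (Tess) > 29,500 (Ana) > 27,500 (Rosa) > 9,000 (Farah) > 7,000 (Omar)
Second-price: Tess pays Ana's bid of $29,500.

Tess pays $29,500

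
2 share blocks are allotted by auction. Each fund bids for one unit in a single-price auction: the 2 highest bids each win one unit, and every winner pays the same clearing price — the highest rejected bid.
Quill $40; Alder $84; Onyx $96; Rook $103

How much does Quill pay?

Quill pays $0

Ordering the bids: 103 (Rook), 96 (Onyx), 84 (Alder), 40 (Quill)
Winners (2 units): Rook, Onyx.
Clearing price = highest rejected bid = $84.
Quill does not win → pays $0.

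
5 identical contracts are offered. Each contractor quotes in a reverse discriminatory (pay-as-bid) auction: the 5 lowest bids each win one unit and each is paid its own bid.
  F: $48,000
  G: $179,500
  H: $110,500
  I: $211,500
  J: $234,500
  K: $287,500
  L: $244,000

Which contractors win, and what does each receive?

F $48,000, H $110,500, G $179,500, I $211,500, J $234,500

Bids ranked low→high: 48,000 (F), 110,500 (H), 179,500 (G), 211,500 (I), 234,500 (J), 244,000 (L), 287,500 (K)
Lowest 5: F, H, G, I, J.
Each winner is paid its own bid: F $48,000, H $110,500, G $179,500, I $211,500, J $234,500.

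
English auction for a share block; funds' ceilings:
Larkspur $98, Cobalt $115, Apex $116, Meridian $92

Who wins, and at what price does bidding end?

Sorting limits: 116 (Apex) > 115 (Cobalt) > 98 (Larkspur) > 92 (Meridian)
Cobalt is the last rival to drop out, at $115; Apex remains and wins at that price.

Apex wins at $115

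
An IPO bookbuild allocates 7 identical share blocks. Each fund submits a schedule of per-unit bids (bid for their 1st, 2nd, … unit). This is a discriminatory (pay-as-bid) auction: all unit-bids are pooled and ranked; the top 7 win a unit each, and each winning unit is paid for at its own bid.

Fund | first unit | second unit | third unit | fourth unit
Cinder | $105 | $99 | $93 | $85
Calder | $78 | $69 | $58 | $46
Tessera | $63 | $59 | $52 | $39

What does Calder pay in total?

Pooled unit-bids ranked (top 7): 105 (Cinder-1), 99 (Cinder-2), 93 (Cinder-3), 85 (Cinder-4), 78 (Calder-1), 69 (Calder-2), 63 (Tessera-1)
Next rejected bid: $59 (not a price — pay-as-bid).
Calder's winning unit-bids: 78 + 69 = $147.

Calder pays $147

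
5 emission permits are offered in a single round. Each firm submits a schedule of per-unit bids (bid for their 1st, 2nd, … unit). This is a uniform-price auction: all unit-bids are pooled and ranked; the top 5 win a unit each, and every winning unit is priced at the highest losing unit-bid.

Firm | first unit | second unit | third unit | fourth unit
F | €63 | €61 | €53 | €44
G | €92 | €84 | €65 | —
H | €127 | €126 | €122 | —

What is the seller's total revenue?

All unit-bids, highest first — top 5: 127 (H-1), 126 (H-2), 122 (H-3), 92 (G-1), 84 (G-2)
The (k+1)-th unit-bid is €65.
Allocation: G 2, H 3. Every unit priced at €65.
Revenue = 5 × 65 = €325.

Total revenue: €325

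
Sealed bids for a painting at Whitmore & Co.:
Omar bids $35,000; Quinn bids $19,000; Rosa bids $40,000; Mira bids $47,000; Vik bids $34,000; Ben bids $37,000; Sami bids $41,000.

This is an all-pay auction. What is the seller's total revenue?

Total revenue: $253,000

Rule: the highest bidder wins the item, but every bidder pays their own bid.
Bids in order: 47,000 (Mira) > 41,000 (Sami) > 40,000 (Rosa) > 37,000 (Ben) > 35,000 (Omar) > 34,000 (Vik) > …
Every bidder forfeits their bid regardless of winning.
Revenue = 35,000 + 19,000 + 40,000 + 47,000 + 34,000 + 37,000 + 41,000 = $253,000.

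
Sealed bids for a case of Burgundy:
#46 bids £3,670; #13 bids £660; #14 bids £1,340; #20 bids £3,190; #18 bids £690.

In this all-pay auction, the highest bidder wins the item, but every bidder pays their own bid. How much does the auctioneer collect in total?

All-pay auction: the highest bidder wins the item, but every bidder pays their own bid.
Sorting bids: 3,670 (#46) > 3,190 (#20) > 1,340 (#14) > 690 (#18) > 660 (#13)
Every bidder forfeits their bid regardless of winning.
Revenue = 3,670 + 660 + 1,340 + 3,190 + 690 = £9,550.

Total revenue: £9,550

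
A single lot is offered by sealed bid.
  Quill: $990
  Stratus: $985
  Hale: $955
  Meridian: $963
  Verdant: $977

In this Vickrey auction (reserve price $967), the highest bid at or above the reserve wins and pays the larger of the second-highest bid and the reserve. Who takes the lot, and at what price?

Quill pays $985

Sorting bids: 990 (Quill) > 985 (Stratus) > 977 (Verdant) > 963 (Meridian) > 955 (Hale)
Highest eligible bid: Quill at $990.
Second-highest bid $985 exceeds the reserve $967 → payment $985.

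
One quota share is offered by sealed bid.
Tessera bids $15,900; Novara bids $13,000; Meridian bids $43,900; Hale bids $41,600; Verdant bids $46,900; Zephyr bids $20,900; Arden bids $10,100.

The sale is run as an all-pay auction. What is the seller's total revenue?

Total revenue: $192,300

Sorting bids: 46,900 (Verdant) > 43,900 (Meridian) > 41,600 (Hale) > 20,900 (Zephyr) > 15,900 (Tessera) > 13,000 (Novara) > …
Verdant wins with the top bid; all bids are sunk regardless.
Every bidder forfeits their bid regardless of winning.
Revenue = 15,900 + 13,000 + 43,900 + 41,600 + 46,900 + 20,900 + 10,100 = $192,300.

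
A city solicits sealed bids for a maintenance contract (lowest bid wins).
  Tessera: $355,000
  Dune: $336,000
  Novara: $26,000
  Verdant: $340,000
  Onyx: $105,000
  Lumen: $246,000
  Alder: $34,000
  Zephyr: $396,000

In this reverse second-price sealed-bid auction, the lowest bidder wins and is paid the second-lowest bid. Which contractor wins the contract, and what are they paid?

Rule: the lowest bidder wins and is paid the second-lowest bid.
Bids in order: 26,000 (Novara) < 34,000 (Alder) < 105,000 (Onyx) < 246,000 (Lumen) < 336,000 (Dune) < 340,000 (Verdant) < …
Second-price: Novara is paid Alder's bid of $34,000.

Novara is paid $34,000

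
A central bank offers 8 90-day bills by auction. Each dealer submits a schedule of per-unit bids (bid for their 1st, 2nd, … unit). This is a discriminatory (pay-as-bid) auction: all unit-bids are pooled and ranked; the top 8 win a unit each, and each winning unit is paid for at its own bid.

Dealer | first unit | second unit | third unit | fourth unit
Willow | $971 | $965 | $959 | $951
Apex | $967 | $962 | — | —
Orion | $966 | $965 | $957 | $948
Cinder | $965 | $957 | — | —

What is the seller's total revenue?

Total revenue: $7,720

Merging the schedules and taking the best 8: 971 (Willow-1), 967 (Apex-1), 966 (Orion-1), 965 (Willow-2), 965 (Orion-2), 965 (Cinder-1), 962 (Apex-2), 959 (Willow-3)
Next rejected bid: $957 (not a price — pay-as-bid).
Each winning unit pays its own bid.
Revenue = 971 + 967 + 966 + 965 + 965 + 965 + 962 + 959 = $7,720.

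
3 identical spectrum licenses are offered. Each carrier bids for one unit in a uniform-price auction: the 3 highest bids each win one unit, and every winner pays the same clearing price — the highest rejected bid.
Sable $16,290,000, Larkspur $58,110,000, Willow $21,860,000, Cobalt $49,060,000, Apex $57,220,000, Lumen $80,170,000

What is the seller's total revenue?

Total revenue: $147,180,000

Ordering the bids: 80,170,000 (Lumen), 58,110,000 (Larkspur), 57,220,000 (Apex), 49,060,000 (Cobalt), 21,860,000 (Willow), …
The 3 highest are Lumen, Larkspur, Apex.
Highest unsuccessful bid: $49,060,000 → clearing price.
Total revenue = 3 × $49,060,000 = $147,180,000.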